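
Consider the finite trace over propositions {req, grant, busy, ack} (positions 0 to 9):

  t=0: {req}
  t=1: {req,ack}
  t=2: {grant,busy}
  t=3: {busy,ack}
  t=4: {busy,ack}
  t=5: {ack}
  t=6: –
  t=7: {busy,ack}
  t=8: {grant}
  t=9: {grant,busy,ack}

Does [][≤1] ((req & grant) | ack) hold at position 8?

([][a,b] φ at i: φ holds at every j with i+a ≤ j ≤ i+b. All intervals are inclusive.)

Does not hold

Check ((req & grant) | ack) at every j in [8,9]:
  j=8: false
  j=9: true
Fails at j=8 → formula fails.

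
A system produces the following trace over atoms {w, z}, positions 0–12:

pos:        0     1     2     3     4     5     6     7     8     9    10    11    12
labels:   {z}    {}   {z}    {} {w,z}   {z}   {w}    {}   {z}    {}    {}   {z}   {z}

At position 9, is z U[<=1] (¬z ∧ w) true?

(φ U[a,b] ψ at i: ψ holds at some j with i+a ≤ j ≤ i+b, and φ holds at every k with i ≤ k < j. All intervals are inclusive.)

False

Need some j in [9,10] with (¬z ∧ w), and z at every k in [9,j-1].
  j=9: (¬z ∧ w) false.
  j=10: (¬z ∧ w) false.
No j in the window works → until fails.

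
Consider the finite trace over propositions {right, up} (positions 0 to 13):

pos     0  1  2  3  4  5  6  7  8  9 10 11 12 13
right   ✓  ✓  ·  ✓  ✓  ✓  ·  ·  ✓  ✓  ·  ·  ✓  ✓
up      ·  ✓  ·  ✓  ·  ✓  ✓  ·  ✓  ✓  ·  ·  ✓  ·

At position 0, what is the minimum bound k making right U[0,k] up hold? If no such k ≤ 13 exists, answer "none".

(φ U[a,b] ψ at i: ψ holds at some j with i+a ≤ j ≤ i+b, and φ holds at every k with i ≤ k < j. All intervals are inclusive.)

1

Need earliest j ≥ 0 with up, and right at every k in [0,j-1].
  j=0: rhs fails.
  j=1: rhs holds; lhs holds on [0,0]. k = 1.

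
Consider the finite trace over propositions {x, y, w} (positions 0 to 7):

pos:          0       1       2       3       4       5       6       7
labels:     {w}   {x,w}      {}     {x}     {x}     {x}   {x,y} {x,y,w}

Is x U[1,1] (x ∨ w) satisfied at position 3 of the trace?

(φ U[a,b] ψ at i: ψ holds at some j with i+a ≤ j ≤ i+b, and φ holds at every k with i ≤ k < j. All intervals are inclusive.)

Holds

Need some j in [4,4] with (x ∨ w), and x at every k in [3,j-1].
  j=4: (x ∨ w) holds; x holds at every k in [3,3] → satisfied.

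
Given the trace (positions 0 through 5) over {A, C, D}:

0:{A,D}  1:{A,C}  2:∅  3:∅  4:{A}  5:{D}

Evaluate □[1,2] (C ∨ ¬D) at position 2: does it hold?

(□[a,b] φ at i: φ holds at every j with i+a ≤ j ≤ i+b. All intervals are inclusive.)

True

Check (C ∨ ¬D) at every j in [3,4]:
  j=3: true
  j=4: true
All positions satisfy it → formula holds.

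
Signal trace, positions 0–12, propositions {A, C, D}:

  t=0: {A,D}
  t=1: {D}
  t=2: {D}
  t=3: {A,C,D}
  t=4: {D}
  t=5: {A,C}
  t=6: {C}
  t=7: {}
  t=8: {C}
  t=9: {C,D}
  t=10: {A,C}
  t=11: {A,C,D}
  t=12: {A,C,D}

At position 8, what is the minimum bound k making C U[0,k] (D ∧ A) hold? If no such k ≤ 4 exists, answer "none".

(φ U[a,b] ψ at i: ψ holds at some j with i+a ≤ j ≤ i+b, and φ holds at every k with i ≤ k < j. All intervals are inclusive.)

Need earliest j ≥ 8 with (D ∧ A), and C at every k in [8,j-1].
  j=8: rhs fails.
  j=9: rhs fails.
  j=10: rhs fails.
  j=11: rhs holds; lhs holds on [8,10]. k = 3.

3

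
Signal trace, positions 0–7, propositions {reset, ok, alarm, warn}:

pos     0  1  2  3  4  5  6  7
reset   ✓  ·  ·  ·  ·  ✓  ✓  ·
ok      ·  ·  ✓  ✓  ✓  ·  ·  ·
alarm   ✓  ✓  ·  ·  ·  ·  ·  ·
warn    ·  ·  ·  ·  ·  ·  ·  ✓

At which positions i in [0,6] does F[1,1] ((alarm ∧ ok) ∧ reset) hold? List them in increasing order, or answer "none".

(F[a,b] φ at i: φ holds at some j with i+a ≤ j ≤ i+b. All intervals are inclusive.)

Evaluate at each i in [0,6]:
  i=0: ✗ (none in [1,1])
  i=1: ✗ (none in [2,2])
  i=2: ✗ (none in [3,3])
  i=3: ✗ (none in [4,4])
  i=4: ✗ (none in [5,5])
  i=5: ✗ (none in [6,6])
  i=6: ✗ (none in [7,7])

none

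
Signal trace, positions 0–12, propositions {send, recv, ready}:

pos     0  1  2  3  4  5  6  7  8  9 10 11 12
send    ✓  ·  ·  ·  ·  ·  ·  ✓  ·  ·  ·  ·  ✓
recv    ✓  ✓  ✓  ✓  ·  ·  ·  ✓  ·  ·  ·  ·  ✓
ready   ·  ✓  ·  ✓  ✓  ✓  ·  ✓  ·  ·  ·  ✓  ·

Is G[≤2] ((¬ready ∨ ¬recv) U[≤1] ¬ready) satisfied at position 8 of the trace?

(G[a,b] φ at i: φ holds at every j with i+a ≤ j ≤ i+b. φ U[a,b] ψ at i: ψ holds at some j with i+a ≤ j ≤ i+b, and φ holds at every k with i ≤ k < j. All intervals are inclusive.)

Yes

Check ((¬ready ∨ ¬recv) U[≤1] ¬ready) at every j in [8,10]:
  j=8: holds
  j=9: holds
  j=10: holds
All positions satisfy it → formula holds.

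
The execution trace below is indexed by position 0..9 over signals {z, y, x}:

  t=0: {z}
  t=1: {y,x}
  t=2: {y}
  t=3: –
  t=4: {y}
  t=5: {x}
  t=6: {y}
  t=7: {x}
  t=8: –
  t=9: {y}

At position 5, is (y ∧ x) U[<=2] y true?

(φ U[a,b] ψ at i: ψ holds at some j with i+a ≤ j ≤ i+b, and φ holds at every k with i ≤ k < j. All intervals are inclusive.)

Need some j in [5,7] with y, and (y ∧ x) at every k in [5,j-1].
  j=5: y false.
  j=6: y holds, but (y ∧ x) fails at k=5 → not this j.
  j=7: y false.
No j in the window works → until fails.

False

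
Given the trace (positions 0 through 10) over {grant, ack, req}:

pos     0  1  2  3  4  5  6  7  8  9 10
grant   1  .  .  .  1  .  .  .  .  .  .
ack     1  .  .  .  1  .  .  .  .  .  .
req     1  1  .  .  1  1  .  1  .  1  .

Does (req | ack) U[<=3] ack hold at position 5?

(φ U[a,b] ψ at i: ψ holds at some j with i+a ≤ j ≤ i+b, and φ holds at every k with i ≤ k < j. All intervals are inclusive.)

Need some j in [5,8] with ack, and (req | ack) at every k in [5,j-1].
  j=5: ack false.
  j=6: ack false.
  j=7: ack false.
  j=8: ack false.
No j in the window works → until fails.

Does not hold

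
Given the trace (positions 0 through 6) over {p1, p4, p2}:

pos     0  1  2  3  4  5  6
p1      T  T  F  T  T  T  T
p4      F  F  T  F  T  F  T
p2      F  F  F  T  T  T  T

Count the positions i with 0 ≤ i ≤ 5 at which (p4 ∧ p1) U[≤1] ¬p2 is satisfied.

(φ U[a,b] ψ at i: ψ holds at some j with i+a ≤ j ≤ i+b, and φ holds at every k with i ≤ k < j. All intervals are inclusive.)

3

Evaluate at each i in [0,5]:
  i=0: ✓ (rhs at j=0)
  i=1: ✓ (rhs at j=1)
  i=2: ✓ (rhs at j=2)
  i=3: ✗ (no rhs in [3,4])
  i=4: ✗ (no rhs in [4,5])
  i=5: ✗ (no rhs in [5,6])
Positions where it holds: {0, 1, 2} → 3.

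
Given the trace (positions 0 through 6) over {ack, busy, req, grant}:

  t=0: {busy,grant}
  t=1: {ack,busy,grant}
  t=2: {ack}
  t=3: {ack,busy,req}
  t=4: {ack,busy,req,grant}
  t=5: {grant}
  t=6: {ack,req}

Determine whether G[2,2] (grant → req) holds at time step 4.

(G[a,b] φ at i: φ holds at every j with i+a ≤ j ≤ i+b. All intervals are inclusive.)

Check (grant → req) at every j in [6,6]:
  j=6: antecedent false → ✓
All positions satisfy it → formula holds.

Holds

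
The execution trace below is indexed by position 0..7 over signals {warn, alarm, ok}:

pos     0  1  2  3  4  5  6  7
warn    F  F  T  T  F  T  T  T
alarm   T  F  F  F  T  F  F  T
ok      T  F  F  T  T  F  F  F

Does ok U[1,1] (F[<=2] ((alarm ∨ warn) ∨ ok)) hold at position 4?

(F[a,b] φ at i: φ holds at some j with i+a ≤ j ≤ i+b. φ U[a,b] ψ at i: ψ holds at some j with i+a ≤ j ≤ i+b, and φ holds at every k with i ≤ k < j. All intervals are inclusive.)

Holds

Need some j in [5,5] with F[<=2] ((alarm ∨ warn) ∨ ok), and ok at every k in [4,j-1].
  j=5: F[<=2] ((alarm ∨ warn) ∨ ok) holds; ok holds at every k in [4,4] → satisfied.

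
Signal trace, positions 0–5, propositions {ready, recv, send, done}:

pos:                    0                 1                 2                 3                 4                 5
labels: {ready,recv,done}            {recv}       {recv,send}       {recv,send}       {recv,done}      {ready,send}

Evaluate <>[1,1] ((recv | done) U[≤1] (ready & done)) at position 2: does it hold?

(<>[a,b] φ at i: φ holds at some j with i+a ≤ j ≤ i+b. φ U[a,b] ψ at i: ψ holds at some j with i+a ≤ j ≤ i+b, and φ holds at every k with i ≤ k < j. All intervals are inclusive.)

Check ((recv | done) U[≤1] (ready & done)) at each j in [3,3]:
  j=3: fails
No position in the window satisfies it → formula fails.

Does not hold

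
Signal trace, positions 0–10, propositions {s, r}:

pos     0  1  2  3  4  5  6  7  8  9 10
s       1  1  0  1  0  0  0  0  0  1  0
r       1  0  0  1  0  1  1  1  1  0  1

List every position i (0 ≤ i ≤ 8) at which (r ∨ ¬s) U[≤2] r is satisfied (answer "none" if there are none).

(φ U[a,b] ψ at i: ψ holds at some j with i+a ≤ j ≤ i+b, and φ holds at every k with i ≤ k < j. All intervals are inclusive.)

Evaluate at each i in [0,8]:
  i=0: ✓ (rhs at j=0)
  i=1: ✗ (lhs fails at k=1 before rhs at j=3)
  i=2: ✓ (rhs at j=3; lhs holds on [2,2])
  i=3: ✓ (rhs at j=3)
  i=4: ✓ (rhs at j=5; lhs holds on [4,4])
  i=5: ✓ (rhs at j=5)
  i=6: ✓ (rhs at j=6)
  i=7: ✓ (rhs at j=7)
  i=8: ✓ (rhs at j=8)

0, 2, 3, 4, 5, 6, 7, 8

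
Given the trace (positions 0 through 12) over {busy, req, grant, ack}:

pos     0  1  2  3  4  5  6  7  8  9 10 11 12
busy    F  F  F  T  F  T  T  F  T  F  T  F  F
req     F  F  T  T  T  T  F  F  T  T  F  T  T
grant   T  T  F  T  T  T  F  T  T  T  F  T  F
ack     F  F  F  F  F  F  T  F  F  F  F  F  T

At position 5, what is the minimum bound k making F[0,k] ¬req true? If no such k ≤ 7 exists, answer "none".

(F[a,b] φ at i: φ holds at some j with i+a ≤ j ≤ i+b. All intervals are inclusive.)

Scan j = 5,6,… for ¬req:
  j=5: fails
  j=6: holds
First hit at j=6, so smallest k = 6-5 = 1.

1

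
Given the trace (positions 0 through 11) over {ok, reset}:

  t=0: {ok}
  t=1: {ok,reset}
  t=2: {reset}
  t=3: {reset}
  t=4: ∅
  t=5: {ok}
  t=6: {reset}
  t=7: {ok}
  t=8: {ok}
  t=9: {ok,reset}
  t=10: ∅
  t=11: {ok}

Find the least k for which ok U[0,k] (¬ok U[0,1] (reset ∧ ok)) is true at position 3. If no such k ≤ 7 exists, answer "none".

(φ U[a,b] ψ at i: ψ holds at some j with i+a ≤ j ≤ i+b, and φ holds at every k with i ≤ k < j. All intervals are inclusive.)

Need earliest j ≥ 3 with (¬ok U[0,1] (reset ∧ ok)), and ok at every k in [3,j-1].
  j=3: rhs fails.
  j=4: rhs fails.
  j=5: rhs fails.
  j=6: rhs fails.
  j=7: rhs fails.
  j=8: rhs fails.
  j=9: rhs holds but lhs fails at k=3.
  j=10: rhs fails.
No witness within the range → none.

none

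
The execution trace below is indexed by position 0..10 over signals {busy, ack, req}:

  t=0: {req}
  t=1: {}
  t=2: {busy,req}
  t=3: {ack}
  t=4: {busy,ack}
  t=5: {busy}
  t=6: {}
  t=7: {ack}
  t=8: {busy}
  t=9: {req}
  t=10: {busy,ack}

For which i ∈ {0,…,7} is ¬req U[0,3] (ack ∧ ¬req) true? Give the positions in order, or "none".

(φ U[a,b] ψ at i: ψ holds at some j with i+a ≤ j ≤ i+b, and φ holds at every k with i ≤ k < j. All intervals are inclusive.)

Evaluate at each i in [0,7]:
  i=0: ✗ (lhs fails at k=0 before rhs at j=3)
  i=1: ✗ (lhs fails at k=2 before rhs at j=3)
  i=2: ✗ (lhs fails at k=2 before rhs at j=3)
  i=3: ✓ (rhs at j=3)
  i=4: ✓ (rhs at j=4)
  i=5: ✓ (rhs at j=7; lhs holds on [5,6])
  i=6: ✓ (rhs at j=7; lhs holds on [6,6])
  i=7: ✓ (rhs at j=7)

3, 4, 5, 6, 7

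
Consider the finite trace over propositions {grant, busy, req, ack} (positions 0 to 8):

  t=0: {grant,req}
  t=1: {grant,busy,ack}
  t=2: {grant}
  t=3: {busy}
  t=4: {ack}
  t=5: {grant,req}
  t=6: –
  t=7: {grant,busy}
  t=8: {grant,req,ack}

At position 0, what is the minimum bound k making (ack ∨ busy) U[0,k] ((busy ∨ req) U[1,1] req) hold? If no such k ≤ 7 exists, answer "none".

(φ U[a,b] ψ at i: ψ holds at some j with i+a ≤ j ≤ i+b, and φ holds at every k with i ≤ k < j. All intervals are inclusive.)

Need earliest j ≥ 0 with ((busy ∨ req) U[1,1] req), and (ack ∨ busy) at every k in [0,j-1].
  j=0: rhs fails.
  j=1: rhs fails.
  j=2: rhs fails.
  j=3: rhs fails.
  j=4: rhs fails.
  j=5: rhs fails.
  j=6: rhs fails.
  j=7: rhs holds but lhs fails at k=0.
No witness within the range → none.

none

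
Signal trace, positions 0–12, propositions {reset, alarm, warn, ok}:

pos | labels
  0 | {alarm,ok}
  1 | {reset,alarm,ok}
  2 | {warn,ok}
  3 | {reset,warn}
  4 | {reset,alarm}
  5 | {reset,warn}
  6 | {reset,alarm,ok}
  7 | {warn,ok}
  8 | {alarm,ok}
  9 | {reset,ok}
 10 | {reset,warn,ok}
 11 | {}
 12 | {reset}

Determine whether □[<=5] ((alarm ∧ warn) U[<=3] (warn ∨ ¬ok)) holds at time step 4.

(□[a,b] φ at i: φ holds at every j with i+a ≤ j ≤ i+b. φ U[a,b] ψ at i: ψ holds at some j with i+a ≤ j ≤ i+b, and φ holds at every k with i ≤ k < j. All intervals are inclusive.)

Check ((alarm ∧ warn) U[<=3] (warn ∨ ¬ok)) at every j in [4,9]:
  j=4: holds
  j=5: holds
  j=6: fails
  j=7: holds
  j=8: fails
  j=9: fails
Fails at j=6 → formula fails.

Does not hold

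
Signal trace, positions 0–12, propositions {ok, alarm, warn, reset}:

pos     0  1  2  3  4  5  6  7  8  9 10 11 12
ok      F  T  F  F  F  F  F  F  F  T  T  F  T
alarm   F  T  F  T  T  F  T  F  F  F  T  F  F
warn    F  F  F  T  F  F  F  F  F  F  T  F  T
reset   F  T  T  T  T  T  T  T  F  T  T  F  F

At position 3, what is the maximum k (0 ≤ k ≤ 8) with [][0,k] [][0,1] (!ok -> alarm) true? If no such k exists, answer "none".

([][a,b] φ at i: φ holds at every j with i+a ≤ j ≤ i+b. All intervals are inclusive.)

[][0,1] (!ok -> alarm) must hold from j=3 onward; find where it first fails.
  j=3: holds
  j=4: fails
Holds on [3,3], so largest k = 0.

0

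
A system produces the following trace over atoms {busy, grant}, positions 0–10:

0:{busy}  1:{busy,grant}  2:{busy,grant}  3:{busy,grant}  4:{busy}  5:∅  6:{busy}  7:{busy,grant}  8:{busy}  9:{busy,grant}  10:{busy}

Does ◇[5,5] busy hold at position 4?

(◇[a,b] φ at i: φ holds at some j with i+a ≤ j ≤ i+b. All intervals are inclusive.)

Check busy at each j in [9,9]:
  j=9: true
Found at j=9 → formula holds.

True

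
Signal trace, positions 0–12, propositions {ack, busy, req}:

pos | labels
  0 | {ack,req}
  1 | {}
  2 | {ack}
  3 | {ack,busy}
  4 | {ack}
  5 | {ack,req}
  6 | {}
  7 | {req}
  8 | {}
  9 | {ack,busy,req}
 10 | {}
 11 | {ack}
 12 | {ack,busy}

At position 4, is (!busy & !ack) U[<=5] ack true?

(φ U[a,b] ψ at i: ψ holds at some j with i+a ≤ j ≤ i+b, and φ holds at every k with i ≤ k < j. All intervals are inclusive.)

Need some j in [4,9] with ack, and (!busy & !ack) at every k in [4,j-1].
  j=4: ack holds; no prefix to check → satisfied.

True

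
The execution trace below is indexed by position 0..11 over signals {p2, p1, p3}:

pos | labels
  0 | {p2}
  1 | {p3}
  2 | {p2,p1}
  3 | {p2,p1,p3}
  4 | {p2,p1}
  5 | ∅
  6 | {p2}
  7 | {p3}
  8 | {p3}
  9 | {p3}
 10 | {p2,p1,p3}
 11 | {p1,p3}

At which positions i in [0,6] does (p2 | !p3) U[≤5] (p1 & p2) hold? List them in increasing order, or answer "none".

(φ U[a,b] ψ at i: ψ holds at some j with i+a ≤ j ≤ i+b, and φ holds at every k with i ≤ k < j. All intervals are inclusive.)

Evaluate at each i in [0,6]:
  i=0: ✗ (lhs fails at k=1 before rhs at j=2)
  i=1: ✗ (lhs fails at k=1 before rhs at j=2)
  i=2: ✓ (rhs at j=2)
  i=3: ✓ (rhs at j=3)
  i=4: ✓ (rhs at j=4)
  i=5: ✗ (lhs fails at k=7 before rhs at j=10)
  i=6: ✗ (lhs fails at k=7 before rhs at j=10)

2, 3, 4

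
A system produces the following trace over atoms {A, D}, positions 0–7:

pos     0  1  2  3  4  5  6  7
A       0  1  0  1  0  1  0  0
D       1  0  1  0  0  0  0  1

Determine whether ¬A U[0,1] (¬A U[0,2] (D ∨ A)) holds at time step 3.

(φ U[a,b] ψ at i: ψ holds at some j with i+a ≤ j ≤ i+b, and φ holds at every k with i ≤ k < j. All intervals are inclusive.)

Yes

Need some j in [3,4] with (¬A U[0,2] (D ∨ A)), and ¬A at every k in [3,j-1].
  j=3: (¬A U[0,2] (D ∨ A)) holds; no prefix to check → satisfied.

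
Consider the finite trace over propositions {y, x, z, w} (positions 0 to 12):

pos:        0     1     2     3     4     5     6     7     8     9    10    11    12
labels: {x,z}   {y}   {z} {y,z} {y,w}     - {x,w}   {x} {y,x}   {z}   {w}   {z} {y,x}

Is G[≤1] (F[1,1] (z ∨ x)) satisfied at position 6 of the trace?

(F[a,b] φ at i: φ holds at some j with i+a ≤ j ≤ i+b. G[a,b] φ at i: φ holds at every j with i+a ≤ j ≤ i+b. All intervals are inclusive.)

Yes

Check F[1,1] (z ∨ x) at every j in [6,7]:
  j=6: holds (witness at 7)
  j=7: holds (witness at 8)
All positions satisfy it → formula holds.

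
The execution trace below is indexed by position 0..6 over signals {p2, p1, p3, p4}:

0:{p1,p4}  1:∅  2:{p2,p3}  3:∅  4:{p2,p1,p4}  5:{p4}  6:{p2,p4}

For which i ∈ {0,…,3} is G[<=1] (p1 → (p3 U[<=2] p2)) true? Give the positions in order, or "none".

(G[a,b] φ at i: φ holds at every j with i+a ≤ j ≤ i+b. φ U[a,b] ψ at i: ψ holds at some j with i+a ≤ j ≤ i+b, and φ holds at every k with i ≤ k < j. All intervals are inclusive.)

Evaluate at each i in [0,3]:
  i=0: ✗ (fails at j=0)
  i=1: ✓ (all of [1,2])
  i=2: ✓ (all of [2,3])
  i=3: ✓ (all of [3,4])

1, 2, 3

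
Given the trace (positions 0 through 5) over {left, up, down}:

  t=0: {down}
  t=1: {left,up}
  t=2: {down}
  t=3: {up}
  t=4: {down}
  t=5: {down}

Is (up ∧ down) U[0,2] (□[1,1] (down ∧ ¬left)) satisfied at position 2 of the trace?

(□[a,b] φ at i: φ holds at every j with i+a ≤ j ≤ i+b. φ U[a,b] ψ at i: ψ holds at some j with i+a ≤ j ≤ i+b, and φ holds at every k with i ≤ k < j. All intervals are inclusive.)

False

Need some j in [2,4] with □[1,1] (down ∧ ¬left), and (up ∧ down) at every k in [2,j-1].
  j=2: □[1,1] (down ∧ ¬left) — fails at 3.
  j=3: □[1,1] (down ∧ ¬left) holds, but (up ∧ down) fails at k=2 → not this j.
  j=4: □[1,1] (down ∧ ¬left) holds, but (up ∧ down) fails at k=2 → not this j.
No j in the window works → until fails.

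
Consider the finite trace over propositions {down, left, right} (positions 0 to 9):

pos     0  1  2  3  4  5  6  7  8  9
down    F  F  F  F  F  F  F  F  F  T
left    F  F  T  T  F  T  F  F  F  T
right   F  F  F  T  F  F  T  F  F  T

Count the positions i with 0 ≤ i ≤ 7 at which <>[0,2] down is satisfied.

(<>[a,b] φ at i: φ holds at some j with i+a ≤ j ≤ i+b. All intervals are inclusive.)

1

Evaluate at each i in [0,7]:
  i=0: ✗ (none in [0,2])
  i=1: ✗ (none in [1,3])
  i=2: ✗ (none in [2,4])
  i=3: ✗ (none in [3,5])
  i=4: ✗ (none in [4,6])
  i=5: ✗ (none in [5,7])
  i=6: ✗ (none in [6,8])
  i=7: ✓ (witness j=9)
Positions where it holds: {7} → 1.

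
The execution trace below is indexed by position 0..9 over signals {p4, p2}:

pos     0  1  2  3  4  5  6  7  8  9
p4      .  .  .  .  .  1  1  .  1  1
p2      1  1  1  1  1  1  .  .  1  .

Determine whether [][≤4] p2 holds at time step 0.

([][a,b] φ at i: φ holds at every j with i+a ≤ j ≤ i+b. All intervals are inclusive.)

True

Check p2 at every j in [0,4]:
  j=0: true
  j=1: true
  j=2: true
  j=3: true
  j=4: true
All positions satisfy it → formula holds.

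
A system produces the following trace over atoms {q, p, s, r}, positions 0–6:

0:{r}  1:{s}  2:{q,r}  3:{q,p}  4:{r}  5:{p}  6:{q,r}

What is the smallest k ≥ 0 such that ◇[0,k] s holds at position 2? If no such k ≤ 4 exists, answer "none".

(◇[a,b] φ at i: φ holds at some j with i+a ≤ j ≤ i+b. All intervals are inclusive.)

none

Scan j = 2,3,… for s:
  j=2: fails
  j=3: fails
  j=4: fails
  j=5: fails
  j=6: fails
No j in [2,6] satisfies it → none.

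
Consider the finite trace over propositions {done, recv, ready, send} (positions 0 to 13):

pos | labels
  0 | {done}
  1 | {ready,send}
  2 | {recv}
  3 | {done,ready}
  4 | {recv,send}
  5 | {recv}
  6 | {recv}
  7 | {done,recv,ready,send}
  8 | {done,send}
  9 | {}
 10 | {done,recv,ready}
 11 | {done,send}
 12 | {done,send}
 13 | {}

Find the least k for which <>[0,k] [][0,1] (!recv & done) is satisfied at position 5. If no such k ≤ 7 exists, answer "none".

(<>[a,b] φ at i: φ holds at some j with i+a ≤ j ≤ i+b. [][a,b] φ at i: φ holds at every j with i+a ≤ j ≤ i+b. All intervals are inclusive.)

6

Scan j = 5,6,… for [][0,1] (!recv & done):
  j=5: fails
  j=6: fails
  j=7: fails
  j=8: fails
  j=9: fails
  j=10: fails
  j=11: holds
First hit at j=11, so smallest k = 11-5 = 6.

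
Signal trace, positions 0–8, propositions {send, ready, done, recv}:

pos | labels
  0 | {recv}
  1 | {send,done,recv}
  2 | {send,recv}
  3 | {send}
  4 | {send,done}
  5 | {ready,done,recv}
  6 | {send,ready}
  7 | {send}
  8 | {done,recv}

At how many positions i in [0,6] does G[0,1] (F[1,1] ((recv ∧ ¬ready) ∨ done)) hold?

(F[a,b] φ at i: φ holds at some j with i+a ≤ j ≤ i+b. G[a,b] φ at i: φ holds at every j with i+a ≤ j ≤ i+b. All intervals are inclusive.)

Evaluate at each i in [0,6]:
  i=0: ✓ (all of [0,1])
  i=1: ✗ (fails at j=2)
  i=2: ✗ (fails at j=2)
  i=3: ✓ (all of [3,4])
  i=4: ✗ (fails at j=5)
  i=5: ✗ (fails at j=5)
  i=6: ✗ (fails at j=6)
Positions where it holds: {0, 3} → 2.

2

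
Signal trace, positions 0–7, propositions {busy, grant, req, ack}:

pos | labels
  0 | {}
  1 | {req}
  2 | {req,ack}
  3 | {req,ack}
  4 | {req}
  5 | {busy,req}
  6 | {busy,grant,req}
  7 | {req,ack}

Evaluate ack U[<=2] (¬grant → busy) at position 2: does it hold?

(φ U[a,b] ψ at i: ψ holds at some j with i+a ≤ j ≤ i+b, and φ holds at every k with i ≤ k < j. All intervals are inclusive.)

Does not hold

Need some j in [2,4] with (¬grant → busy), and ack at every k in [2,j-1].
  j=2: (¬grant → busy) false.
  j=3: (¬grant → busy) false.
  j=4: (¬grant → busy) false.
No j in the window works → until fails.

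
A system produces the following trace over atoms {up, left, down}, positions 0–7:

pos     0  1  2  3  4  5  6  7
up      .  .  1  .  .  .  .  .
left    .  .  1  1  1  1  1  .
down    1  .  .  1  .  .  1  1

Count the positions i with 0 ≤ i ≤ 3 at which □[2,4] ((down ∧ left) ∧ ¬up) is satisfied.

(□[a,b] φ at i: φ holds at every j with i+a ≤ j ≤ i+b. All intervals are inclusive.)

0

Evaluate at each i in [0,3]:
  i=0: ✗ (fails at j=2)
  i=1: ✗ (fails at j=4)
  i=2: ✗ (fails at j=4)
  i=3: ✗ (fails at j=5)
Positions where it holds: {} → 0.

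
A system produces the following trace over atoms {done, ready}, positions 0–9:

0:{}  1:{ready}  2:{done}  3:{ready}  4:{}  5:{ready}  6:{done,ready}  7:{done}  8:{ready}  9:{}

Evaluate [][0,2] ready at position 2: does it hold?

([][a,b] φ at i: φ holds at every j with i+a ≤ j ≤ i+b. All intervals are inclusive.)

Check ready at every j in [2,4]:
  j=2: false
  j=3: true
  j=4: false
Fails at j=2 → formula fails.

Does not hold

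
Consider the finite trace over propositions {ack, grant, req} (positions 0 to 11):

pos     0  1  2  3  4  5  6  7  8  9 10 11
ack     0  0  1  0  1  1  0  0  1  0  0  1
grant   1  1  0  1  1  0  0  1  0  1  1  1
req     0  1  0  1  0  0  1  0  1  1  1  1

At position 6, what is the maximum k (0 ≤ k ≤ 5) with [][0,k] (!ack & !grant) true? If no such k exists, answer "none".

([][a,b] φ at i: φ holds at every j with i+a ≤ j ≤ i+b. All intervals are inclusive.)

(!ack & !grant) must hold from j=6 onward; find where it first fails.
  j=6: holds
  j=7: fails
Holds on [6,6], so largest k = 0.

0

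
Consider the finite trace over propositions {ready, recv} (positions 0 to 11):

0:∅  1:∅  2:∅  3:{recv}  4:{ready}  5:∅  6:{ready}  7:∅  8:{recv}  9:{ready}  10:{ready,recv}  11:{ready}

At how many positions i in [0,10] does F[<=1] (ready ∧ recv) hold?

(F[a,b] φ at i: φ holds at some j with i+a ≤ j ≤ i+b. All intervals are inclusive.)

Evaluate at each i in [0,10]:
  i=0: ✗ (none in [0,1])
  i=1: ✗ (none in [1,2])
  i=2: ✗ (none in [2,3])
  i=3: ✗ (none in [3,4])
  i=4: ✗ (none in [4,5])
  i=5: ✗ (none in [5,6])
  i=6: ✗ (none in [6,7])
  i=7: ✗ (none in [7,8])
  i=8: ✗ (none in [8,9])
  i=9: ✓ (witness j=10)
  i=10: ✓ (witness j=10)
Positions where it holds: {9, 10} → 2.

2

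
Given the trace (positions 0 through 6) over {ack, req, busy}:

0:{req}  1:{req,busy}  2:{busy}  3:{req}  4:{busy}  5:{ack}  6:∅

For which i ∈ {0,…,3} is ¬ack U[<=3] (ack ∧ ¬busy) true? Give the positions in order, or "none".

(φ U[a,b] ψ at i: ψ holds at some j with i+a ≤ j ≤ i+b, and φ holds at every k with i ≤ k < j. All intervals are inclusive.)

Evaluate at each i in [0,3]:
  i=0: ✗ (no rhs in [0,3])
  i=1: ✗ (no rhs in [1,4])
  i=2: ✓ (rhs at j=5; lhs holds on [2,4])
  i=3: ✓ (rhs at j=5; lhs holds on [3,4])

2, 3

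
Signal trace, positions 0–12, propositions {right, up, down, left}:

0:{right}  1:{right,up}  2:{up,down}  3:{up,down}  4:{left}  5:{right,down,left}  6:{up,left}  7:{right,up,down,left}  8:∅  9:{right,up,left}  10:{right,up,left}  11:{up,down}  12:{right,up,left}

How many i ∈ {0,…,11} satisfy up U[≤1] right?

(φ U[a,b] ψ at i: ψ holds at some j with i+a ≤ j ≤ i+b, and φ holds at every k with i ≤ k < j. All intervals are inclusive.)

8

Evaluate at each i in [0,11]:
  i=0: ✓ (rhs at j=0)
  i=1: ✓ (rhs at j=1)
  i=2: ✗ (no rhs in [2,3])
  i=3: ✗ (no rhs in [3,4])
  i=4: ✗ (lhs fails at k=4 before rhs at j=5)
  i=5: ✓ (rhs at j=5)
  i=6: ✓ (rhs at j=7; lhs holds on [6,6])
  i=7: ✓ (rhs at j=7)
  i=8: ✗ (lhs fails at k=8 before rhs at j=9)
  i=9: ✓ (rhs at j=9)
  i=10: ✓ (rhs at j=10)
  i=11: ✓ (rhs at j=12; lhs holds on [11,11])
Positions where it holds: {0, 1, 5, 6, 7, 9, 10, 11} → 8.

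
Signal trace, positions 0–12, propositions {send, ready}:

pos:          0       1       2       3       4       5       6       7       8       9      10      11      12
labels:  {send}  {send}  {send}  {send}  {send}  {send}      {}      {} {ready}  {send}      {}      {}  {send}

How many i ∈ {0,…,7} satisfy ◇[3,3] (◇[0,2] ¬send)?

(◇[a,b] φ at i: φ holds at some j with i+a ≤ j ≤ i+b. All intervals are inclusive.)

Evaluate at each i in [0,7]:
  i=0: ✗ (none in [3,3])
  i=1: ✓ (witness j=4)
  i=2: ✓ (witness j=5)
  i=3: ✓ (witness j=6)
  i=4: ✓ (witness j=7)
  i=5: ✓ (witness j=8)
  i=6: ✓ (witness j=9)
  i=7: ✓ (witness j=10)
Positions where it holds: {1, 2, 3, 4, 5, 6, 7} → 7.

7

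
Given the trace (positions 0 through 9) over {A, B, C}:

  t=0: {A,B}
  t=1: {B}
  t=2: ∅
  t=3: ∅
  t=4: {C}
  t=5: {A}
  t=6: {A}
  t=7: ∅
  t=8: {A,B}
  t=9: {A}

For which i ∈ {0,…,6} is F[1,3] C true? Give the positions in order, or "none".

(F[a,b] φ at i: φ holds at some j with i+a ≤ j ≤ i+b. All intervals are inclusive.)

Evaluate at each i in [0,6]:
  i=0: ✗ (none in [1,3])
  i=1: ✓ (witness j=4)
  i=2: ✓ (witness j=4)
  i=3: ✓ (witness j=4)
  i=4: ✗ (none in [5,7])
  i=5: ✗ (none in [6,8])
  i=6: ✗ (none in [7,9])

1, 2, 3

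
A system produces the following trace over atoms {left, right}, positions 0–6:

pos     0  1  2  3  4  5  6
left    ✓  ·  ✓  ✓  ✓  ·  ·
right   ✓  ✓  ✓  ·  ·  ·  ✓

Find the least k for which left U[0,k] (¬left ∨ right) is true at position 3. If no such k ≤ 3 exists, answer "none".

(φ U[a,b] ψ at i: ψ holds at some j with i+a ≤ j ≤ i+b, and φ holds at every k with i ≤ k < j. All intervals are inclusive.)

Need earliest j ≥ 3 with (¬left ∨ right), and left at every k in [3,j-1].
  j=3: rhs fails.
  j=4: rhs fails.
  j=5: rhs holds; lhs holds on [3,4]. k = 2.

2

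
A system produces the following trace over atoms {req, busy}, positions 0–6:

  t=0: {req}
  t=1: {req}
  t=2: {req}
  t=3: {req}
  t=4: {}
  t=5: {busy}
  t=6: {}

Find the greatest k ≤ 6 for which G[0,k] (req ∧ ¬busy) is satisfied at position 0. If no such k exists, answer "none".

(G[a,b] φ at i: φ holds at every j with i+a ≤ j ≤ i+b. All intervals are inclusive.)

3

(req ∧ ¬busy) must hold from j=0 onward; find where it first fails.
  j=0: holds
  j=1: holds
  j=2: holds
  j=3: holds
  j=4: fails
Holds on [0,3], so largest k = 3.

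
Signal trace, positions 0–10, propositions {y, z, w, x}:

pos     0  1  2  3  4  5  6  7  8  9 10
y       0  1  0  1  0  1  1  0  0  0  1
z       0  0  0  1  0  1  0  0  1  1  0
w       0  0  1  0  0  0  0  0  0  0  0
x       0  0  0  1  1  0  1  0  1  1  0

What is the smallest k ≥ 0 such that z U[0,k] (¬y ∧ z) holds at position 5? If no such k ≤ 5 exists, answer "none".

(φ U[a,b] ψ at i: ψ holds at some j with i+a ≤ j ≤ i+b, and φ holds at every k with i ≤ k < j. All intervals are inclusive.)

Need earliest j ≥ 5 with (¬y ∧ z), and z at every k in [5,j-1].
  j=5: rhs fails.
  j=6: rhs fails.
  j=7: rhs fails.
  j=8: rhs holds but lhs fails at k=6.
  j=9: rhs holds but lhs fails at k=6.
  j=10: rhs fails.
No witness within the range → none.

none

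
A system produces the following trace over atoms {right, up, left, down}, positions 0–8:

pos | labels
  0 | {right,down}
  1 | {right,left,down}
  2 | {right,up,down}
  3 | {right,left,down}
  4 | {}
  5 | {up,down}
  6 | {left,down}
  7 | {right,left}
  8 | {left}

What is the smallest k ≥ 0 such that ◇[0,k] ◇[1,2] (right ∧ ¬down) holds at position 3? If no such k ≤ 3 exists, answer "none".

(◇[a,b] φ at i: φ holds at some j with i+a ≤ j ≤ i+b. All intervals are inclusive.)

2

Scan j = 3,4,… for ◇[1,2] (right ∧ ¬down):
  j=3: fails
  j=4: fails
  j=5: holds
First hit at j=5, so smallest k = 5-3 = 2.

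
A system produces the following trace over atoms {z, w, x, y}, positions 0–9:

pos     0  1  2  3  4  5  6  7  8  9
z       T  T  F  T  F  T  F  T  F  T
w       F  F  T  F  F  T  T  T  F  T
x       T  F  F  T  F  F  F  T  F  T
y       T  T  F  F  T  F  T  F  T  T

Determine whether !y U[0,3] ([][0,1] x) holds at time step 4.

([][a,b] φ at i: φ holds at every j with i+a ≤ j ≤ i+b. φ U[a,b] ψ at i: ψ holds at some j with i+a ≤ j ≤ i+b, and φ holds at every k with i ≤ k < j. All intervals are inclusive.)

Does not hold

Need some j in [4,7] with [][0,1] x, and !y at every k in [4,j-1].
  j=4: [][0,1] x — fails at 4.
  j=5: [][0,1] x — fails at 5.
  j=6: [][0,1] x — fails at 6.
  j=7: [][0,1] x — fails at 8.
No j in the window works → until fails.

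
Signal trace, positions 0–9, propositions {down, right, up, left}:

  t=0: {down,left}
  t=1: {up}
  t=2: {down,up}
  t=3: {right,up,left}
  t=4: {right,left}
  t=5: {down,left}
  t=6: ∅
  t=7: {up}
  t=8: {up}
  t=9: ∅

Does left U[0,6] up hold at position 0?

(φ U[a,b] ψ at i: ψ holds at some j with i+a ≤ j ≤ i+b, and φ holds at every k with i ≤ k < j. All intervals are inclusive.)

Need some j in [0,6] with up, and left at every k in [0,j-1].
  j=0: up false.
  j=1: up holds; left holds at every k in [0,0] → satisfied.

Yes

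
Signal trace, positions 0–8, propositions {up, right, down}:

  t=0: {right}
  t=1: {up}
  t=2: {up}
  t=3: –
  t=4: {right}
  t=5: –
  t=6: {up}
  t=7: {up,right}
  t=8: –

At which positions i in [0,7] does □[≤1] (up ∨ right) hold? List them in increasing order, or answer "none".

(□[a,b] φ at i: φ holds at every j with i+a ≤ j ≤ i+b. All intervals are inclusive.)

0, 1, 6

Evaluate at each i in [0,7]:
  i=0: ✓ (all of [0,1])
  i=1: ✓ (all of [1,2])
  i=2: ✗ (fails at j=3)
  i=3: ✗ (fails at j=3)
  i=4: ✗ (fails at j=5)
  i=5: ✗ (fails at j=5)
  i=6: ✓ (all of [6,7])
  i=7: ✗ (fails at j=8)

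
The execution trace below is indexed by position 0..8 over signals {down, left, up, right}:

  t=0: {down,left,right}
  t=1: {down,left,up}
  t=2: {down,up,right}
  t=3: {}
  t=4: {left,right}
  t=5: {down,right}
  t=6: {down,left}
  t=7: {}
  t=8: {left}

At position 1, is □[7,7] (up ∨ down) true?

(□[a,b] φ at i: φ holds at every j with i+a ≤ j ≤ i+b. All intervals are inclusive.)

Check (up ∨ down) at every j in [8,8]:
  j=8: false
Fails at j=8 → formula fails.

No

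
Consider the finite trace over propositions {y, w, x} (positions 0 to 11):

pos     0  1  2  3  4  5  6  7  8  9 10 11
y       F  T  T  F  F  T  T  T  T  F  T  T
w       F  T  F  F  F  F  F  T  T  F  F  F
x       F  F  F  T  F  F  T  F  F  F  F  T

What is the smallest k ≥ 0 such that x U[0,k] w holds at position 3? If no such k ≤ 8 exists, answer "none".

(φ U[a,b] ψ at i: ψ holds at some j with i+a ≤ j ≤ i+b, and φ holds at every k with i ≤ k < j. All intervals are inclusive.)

none

Need earliest j ≥ 3 with w, and x at every k in [3,j-1].
  j=3: rhs fails.
  j=4: rhs fails.
  j=5: rhs fails.
  j=6: rhs fails.
  j=7: rhs holds but lhs fails at k=4.
  j=8: rhs holds but lhs fails at k=4.
  j=9: rhs fails.
  j=10: rhs fails.
  j=11: rhs fails.
No witness within the range → none.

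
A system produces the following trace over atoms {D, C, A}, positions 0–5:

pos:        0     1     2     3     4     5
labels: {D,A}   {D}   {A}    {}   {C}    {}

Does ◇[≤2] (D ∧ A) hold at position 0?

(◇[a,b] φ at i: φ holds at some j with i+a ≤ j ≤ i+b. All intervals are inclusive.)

Check (D ∧ A) at each j in [0,2]:
  j=0: true
  j=1: false
  j=2: false
Found at j=0 → formula holds.

Yes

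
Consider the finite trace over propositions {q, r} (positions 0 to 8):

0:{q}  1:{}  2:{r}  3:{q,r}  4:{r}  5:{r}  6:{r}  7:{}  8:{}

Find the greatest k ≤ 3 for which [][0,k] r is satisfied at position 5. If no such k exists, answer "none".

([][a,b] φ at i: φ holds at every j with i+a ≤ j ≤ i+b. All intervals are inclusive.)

r must hold from j=5 onward; find where it first fails.
  j=5: holds
  j=6: holds
  j=7: fails
Holds on [5,6], so largest k = 1.

1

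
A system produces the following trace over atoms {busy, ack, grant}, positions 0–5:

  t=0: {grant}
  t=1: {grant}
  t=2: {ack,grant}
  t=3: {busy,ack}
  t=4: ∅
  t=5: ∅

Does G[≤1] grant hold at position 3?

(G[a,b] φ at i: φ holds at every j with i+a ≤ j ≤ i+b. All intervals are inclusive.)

Check grant at every j in [3,4]:
  j=3: false
  j=4: false
Fails at j=3 → formula fails.

Does not hold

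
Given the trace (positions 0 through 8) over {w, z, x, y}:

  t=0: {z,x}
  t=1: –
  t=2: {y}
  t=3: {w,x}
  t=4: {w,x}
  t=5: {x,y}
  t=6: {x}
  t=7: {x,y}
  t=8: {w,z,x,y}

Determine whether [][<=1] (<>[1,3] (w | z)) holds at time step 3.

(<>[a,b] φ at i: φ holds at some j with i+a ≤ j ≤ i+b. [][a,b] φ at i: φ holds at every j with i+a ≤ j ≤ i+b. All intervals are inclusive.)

False

Check <>[1,3] (w | z) at every j in [3,4]:
  j=3: holds (witness at 4)
  j=4: fails (none in [5,7])
Fails at j=4 → formula fails.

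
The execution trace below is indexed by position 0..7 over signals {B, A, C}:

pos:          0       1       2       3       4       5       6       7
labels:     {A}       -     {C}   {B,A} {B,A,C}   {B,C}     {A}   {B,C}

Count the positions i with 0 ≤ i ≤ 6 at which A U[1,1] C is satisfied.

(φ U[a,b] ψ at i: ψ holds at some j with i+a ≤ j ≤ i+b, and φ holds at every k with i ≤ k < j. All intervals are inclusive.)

Evaluate at each i in [0,6]:
  i=0: ✗ (no rhs in [1,1])
  i=1: ✗ (lhs fails at k=1 before rhs at j=2)
  i=2: ✗ (no rhs in [3,3])
  i=3: ✓ (rhs at j=4; lhs holds on [3,3])
  i=4: ✓ (rhs at j=5; lhs holds on [4,4])
  i=5: ✗ (no rhs in [6,6])
  i=6: ✓ (rhs at j=7; lhs holds on [6,6])
Positions where it holds: {3, 4, 6} → 3.

3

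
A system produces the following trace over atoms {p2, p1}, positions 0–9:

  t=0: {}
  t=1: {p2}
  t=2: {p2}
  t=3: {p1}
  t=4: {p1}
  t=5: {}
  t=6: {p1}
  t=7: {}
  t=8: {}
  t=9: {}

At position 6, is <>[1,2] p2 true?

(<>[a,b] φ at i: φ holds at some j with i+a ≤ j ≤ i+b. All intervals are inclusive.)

Check p2 at each j in [7,8]:
  j=7: false
  j=8: false
No position in the window satisfies it → formula fails.

Does not hold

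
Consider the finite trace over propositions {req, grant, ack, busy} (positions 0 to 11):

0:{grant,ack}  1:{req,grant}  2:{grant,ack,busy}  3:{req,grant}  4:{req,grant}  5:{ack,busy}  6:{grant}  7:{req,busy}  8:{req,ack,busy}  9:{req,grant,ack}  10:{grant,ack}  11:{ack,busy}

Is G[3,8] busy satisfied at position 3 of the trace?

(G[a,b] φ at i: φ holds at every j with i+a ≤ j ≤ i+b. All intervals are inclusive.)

No

Check busy at every j in [6,11]:
  j=6: false
  j=7: true
  j=8: true
  j=9: false
  j=10: false
  j=11: true
Fails at j=6 → formula fails.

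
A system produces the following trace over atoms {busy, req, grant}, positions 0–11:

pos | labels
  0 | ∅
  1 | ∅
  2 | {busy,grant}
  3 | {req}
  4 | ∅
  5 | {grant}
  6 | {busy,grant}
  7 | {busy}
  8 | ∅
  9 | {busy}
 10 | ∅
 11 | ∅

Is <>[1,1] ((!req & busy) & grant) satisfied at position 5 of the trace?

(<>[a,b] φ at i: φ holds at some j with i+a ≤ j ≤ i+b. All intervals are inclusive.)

Yes

Check ((!req & busy) & grant) at each j in [6,6]:
  j=6: true
Found at j=6 → formula holds.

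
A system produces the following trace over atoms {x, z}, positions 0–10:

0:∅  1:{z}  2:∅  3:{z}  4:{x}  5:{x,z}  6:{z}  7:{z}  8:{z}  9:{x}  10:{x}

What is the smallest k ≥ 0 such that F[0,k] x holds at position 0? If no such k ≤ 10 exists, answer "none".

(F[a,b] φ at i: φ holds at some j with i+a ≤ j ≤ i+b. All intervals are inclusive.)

4

Scan j = 0,1,… for x:
  j=0: fails
  j=1: fails
  j=2: fails
  j=3: fails
  j=4: holds
First hit at j=4, so smallest k = 4-0 = 4.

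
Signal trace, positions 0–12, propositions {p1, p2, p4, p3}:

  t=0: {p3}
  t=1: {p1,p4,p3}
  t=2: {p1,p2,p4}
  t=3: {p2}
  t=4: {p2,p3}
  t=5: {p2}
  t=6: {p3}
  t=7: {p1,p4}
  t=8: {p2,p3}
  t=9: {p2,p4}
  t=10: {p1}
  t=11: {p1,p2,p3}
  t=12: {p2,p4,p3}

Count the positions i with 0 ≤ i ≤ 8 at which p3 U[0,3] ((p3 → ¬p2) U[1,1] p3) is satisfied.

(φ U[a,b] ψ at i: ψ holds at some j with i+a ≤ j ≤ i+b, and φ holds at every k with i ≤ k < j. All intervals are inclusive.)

Evaluate at each i in [0,8]:
  i=0: ✓ (rhs at j=0)
  i=1: ✗ (lhs fails at k=2 before rhs at j=3)
  i=2: ✗ (lhs fails at k=2 before rhs at j=3)
  i=3: ✓ (rhs at j=3)
  i=4: ✓ (rhs at j=5; lhs holds on [4,4])
  i=5: ✓ (rhs at j=5)
  i=6: ✓ (rhs at j=7; lhs holds on [6,6])
  i=7: ✓ (rhs at j=7)
  i=8: ✗ (lhs fails at k=9 before rhs at j=10)
Positions where it holds: {0, 3, 4, 5, 6, 7} → 6.

6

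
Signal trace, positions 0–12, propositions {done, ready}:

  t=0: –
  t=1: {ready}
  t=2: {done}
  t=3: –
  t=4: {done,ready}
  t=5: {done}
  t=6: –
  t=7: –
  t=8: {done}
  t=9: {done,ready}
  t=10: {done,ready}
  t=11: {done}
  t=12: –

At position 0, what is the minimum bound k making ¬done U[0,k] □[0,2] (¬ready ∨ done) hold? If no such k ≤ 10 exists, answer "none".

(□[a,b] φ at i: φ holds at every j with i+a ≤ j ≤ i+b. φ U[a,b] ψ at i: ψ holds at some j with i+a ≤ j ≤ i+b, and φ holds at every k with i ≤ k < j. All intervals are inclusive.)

2

Need earliest j ≥ 0 with □[0,2] (¬ready ∨ done), and ¬done at every k in [0,j-1].
  j=0: rhs fails.
  j=1: rhs fails.
  j=2: rhs holds; lhs holds on [0,1]. k = 2.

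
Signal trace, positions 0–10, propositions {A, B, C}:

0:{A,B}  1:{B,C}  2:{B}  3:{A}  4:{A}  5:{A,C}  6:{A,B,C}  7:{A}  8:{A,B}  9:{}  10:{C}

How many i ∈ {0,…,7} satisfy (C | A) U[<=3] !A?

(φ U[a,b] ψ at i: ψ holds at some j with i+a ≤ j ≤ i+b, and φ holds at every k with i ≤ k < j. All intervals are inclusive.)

Evaluate at each i in [0,7]:
  i=0: ✓ (rhs at j=1; lhs holds on [0,0])
  i=1: ✓ (rhs at j=1)
  i=2: ✓ (rhs at j=2)
  i=3: ✗ (no rhs in [3,6])
  i=4: ✗ (no rhs in [4,7])
  i=5: ✗ (no rhs in [5,8])
  i=6: ✓ (rhs at j=9; lhs holds on [6,8])
  i=7: ✓ (rhs at j=9; lhs holds on [7,8])
Positions where it holds: {0, 1, 2, 6, 7} → 5.

5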